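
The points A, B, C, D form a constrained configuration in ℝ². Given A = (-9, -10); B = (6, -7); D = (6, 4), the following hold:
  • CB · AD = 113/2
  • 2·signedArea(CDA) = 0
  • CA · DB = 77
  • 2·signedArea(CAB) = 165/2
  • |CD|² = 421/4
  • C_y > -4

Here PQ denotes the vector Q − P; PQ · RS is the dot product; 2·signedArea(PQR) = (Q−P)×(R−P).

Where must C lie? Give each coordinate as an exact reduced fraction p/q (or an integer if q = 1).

1. C_x = -3/2  [2·signedArea(CDA) = 0 ∩ 2·signedArea(CAB) = 165/2]
2. C_y = -3  [2·signedArea(CDA) = 0 ∩ 2·signedArea(CAB) = 165/2]
   → C = (-3/2, -3)

C = (-3/2, -3)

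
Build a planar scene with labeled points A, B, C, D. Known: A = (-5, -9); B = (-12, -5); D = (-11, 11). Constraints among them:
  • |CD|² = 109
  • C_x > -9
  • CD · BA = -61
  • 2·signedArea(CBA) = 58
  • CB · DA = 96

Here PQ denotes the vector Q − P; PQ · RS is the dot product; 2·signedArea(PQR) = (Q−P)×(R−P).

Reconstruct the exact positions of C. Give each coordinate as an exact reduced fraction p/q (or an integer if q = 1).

1. C_x = -8  [CB · DA = 96 ∩ 2·signedArea(CBA) = 58]
2. C_y = 1  [CB · DA = 96 ∩ 2·signedArea(CBA) = 58]
   → C = (-8, 1)

C = (-8, 1)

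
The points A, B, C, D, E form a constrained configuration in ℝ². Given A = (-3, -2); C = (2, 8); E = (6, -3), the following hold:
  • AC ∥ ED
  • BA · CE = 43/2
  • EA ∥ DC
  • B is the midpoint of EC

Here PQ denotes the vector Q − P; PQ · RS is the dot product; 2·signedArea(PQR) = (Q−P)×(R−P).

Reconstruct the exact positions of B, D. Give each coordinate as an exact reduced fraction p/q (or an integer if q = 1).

1. B_x = 4  [B is the midpoint of EC]
2. B_y = 5/2  [B is the midpoint of EC]
   → B = (4, 5/2)
3. D_x = 11  [EA ∥ DC ∩ AC ∥ ED]
4. D_y = 7  [EA ∥ DC ∩ AC ∥ ED]
   → D = (11, 7)

B = (4, 5/2)
D = (11, 7)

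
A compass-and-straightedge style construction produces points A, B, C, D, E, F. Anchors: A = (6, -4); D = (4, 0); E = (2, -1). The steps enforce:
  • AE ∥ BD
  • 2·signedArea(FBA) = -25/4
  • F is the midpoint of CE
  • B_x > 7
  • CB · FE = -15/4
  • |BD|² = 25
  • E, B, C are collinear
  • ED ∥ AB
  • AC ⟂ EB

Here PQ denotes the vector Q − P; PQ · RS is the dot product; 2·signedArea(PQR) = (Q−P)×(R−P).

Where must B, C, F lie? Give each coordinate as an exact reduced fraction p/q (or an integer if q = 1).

B = (8, -3)
C = (13/2, -5/2)
F = (17/4, -7/4)

1. B_x = 8  [AE ∥ BD ∩ ED ∥ AB]
2. B_y = -3  [AE ∥ BD ∩ ED ∥ AB]
   → B = (8, -3)
3. C_x = 13/2  [E, B, C are collinear ∩ AC ⟂ EB]
4. C_y = -5/2  [E, B, C are collinear ∩ AC ⟂ EB]
   → C = (13/2, -5/2)
5. F_x = 17/4  [F is the midpoint of CE]
6. F_y = -7/4  [F is the midpoint of CE]
   → F = (17/4, -7/4)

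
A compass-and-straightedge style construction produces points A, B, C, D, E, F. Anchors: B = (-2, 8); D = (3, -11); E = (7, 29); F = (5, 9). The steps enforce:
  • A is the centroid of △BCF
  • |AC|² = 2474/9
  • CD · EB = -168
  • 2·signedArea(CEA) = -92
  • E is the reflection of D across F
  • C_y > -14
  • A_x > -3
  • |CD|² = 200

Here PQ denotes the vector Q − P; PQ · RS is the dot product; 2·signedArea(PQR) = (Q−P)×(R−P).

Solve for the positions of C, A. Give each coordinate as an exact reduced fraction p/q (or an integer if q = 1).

A = (-8/3, 4/3)
C = (-11, -13)

1. C_x = -11  [line 9·x + 21·y + 372 = 0 ∩ |CD|² = 200]
2. C_y = -13  [line 9·x + 21·y + 372 = 0 ∩ |CD|² = 200]
   → C = (-11, -13)
3. A_x = -8/3  [2·signedArea(CEA) = -92 ∩ A is the centroid of △BCF]
4. A_y = 4/3  [2·signedArea(CEA) = -92 ∩ A is the centroid of △BCF]
   → A = (-8/3, 4/3)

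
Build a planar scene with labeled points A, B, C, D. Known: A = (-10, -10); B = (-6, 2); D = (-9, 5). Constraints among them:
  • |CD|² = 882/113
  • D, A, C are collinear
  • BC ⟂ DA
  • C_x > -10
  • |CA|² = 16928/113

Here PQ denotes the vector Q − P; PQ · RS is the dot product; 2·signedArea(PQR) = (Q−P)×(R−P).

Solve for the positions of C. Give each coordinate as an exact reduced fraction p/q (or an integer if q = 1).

1. C_x = -1038/113  [D, A, C are collinear ∩ BC ⟂ DA]
2. C_y = 250/113  [D, A, C are collinear ∩ BC ⟂ DA]
   → C = (-1038/113, 250/113)

C = (-1038/113, 250/113)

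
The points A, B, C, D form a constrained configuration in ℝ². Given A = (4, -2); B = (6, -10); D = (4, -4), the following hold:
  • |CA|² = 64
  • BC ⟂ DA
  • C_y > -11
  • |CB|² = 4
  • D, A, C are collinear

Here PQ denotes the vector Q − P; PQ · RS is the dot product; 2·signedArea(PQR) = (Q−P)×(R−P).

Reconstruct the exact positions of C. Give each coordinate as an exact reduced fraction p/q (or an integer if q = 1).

1. C_x = 4  [D, A, C are collinear ∩ BC ⟂ DA]
2. C_y = -10  [D, A, C are collinear ∩ BC ⟂ DA]
   → C = (4, -10)

C = (4, -10)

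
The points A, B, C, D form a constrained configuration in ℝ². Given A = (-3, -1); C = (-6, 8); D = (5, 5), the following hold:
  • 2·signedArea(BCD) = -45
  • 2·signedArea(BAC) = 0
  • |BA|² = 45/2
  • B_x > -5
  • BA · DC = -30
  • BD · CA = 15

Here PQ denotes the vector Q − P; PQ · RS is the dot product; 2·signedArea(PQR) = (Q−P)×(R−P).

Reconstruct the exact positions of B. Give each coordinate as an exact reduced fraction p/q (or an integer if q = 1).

1. B_x = -9/2  [2·signedArea(BAC) = 0 ∩ BD · CA = 15]
2. B_y = 7/2  [2·signedArea(BAC) = 0 ∩ BD · CA = 15]
   → B = (-9/2, 7/2)

B = (-9/2, 7/2)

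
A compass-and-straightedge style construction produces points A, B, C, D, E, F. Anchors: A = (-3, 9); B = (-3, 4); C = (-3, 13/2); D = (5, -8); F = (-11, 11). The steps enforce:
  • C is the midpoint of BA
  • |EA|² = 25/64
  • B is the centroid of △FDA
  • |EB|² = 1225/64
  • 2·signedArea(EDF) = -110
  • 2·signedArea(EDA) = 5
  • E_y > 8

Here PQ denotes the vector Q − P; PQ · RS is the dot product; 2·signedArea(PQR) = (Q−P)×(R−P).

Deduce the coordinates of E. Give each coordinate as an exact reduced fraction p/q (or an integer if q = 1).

1. E_x = -3  [2·signedArea(EDF) = -110 ∩ 2·signedArea(EDA) = 5]
2. E_y = 67/8  [2·signedArea(EDF) = -110 ∩ 2·signedArea(EDA) = 5]
   → E = (-3, 67/8)

E = (-3, 67/8)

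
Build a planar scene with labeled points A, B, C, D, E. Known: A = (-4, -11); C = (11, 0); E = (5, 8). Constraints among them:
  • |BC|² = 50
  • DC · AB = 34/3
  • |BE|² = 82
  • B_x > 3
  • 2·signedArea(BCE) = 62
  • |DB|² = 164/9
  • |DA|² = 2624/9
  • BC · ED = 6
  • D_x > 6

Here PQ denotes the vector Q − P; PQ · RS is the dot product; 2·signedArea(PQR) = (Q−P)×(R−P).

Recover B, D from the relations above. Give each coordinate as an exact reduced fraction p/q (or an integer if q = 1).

B = (4, -1)
D = (20/3, 7/3)

1. B_x = 4  [line -8·x + -6·y + 26 = 0 ∩ |BE|² = 82]
2. B_y = -1  [line -8·x + -6·y + 26 = 0 ∩ |BE|² = 82]
   → B = (4, -1)
3. D_x = 20/3  [BC · ED = 6 ∩ DC · AB = 34/3]
4. D_y = 7/3  [BC · ED = 6 ∩ DC · AB = 34/3]
   → D = (20/3, 7/3)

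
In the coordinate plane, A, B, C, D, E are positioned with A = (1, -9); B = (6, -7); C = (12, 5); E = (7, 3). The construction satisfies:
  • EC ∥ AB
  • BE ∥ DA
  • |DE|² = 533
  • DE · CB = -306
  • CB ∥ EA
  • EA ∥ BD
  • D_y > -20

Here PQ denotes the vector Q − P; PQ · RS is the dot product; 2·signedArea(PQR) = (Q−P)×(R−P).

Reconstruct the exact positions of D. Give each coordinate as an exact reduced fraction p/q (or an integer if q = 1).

1. D_x = 0  [BE ∥ DA ∩ EA ∥ BD]
2. D_y = -19  [BE ∥ DA ∩ EA ∥ BD]
   → D = (0, -19)

D = (0, -19)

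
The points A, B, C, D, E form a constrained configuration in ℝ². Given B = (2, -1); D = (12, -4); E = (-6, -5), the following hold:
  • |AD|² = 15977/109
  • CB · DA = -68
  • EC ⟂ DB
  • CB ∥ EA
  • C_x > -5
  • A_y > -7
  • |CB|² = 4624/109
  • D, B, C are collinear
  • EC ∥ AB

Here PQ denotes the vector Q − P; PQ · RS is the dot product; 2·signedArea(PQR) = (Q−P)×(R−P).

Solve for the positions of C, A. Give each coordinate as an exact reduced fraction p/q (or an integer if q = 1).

1. C_x = -462/109  [D, B, C are collinear ∩ EC ⟂ DB]
2. C_y = 95/109  [D, B, C are collinear ∩ EC ⟂ DB]
   → C = (-462/109, 95/109)
3. A_x = 26/109  [EC ∥ AB ∩ CB ∥ EA]
4. A_y = -749/109  [EC ∥ AB ∩ CB ∥ EA]
   → A = (26/109, -749/109)

A = (26/109, -749/109)
C = (-462/109, 95/109)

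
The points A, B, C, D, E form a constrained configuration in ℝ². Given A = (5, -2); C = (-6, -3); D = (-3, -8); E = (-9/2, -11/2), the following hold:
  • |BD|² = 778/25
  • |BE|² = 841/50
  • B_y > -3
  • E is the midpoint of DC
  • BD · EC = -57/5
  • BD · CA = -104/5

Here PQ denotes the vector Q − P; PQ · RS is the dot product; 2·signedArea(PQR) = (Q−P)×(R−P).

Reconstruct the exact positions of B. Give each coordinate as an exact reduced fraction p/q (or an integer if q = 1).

1. B_x = -8/5  [BD · EC = -57/5 ∩ BD · CA = -104/5]
2. B_y = -13/5  [BD · EC = -57/5 ∩ BD · CA = -104/5]
   → B = (-8/5, -13/5)

B = (-8/5, -13/5)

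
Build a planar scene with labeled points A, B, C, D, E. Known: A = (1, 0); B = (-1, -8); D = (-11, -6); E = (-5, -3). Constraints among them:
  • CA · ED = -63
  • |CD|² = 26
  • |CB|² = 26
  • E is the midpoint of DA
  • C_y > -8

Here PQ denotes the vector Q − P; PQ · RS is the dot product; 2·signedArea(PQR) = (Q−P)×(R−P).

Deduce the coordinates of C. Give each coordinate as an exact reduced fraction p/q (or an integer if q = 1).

1. C_x = -6  [line 6·x + 3·y + 57 = 0 ∩ |CB|² = 26]
2. C_y = -7  [line 6·x + 3·y + 57 = 0 ∩ |CB|² = 26]
   → C = (-6, -7)

C = (-6, -7)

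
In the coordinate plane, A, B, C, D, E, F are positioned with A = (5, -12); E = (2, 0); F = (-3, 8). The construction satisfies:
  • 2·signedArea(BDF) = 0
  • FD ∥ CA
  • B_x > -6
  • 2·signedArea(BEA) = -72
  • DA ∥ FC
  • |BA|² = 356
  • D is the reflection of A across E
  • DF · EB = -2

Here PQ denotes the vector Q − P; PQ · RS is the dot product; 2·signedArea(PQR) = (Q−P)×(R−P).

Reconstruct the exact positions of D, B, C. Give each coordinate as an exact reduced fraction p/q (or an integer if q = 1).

B = (-5, 4)
C = (3, -16)
D = (-1, 12)

1. D_x = -1  [D is the reflection of A across E]
2. D_y = 12  [D is the reflection of A across E]
   → D = (-1, 12)
3. B_x = -5  [2·signedArea(BDF) = 0 ∩ 2·signedArea(BEA) = -72]
4. B_y = 4  [2·signedArea(BDF) = 0 ∩ 2·signedArea(BEA) = -72]
   → B = (-5, 4)
5. C_x = 3  [FD ∥ CA ∩ DA ∥ FC]
6. C_y = -16  [FD ∥ CA ∩ DA ∥ FC]
   → C = (3, -16)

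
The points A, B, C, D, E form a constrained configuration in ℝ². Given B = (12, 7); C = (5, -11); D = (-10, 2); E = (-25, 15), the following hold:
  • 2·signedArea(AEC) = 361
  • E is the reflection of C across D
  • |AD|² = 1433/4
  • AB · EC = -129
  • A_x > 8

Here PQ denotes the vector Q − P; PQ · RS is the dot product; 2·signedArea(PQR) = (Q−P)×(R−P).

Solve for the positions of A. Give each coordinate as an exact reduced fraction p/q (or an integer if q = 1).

A = (17/2, -2)

1. A_x = 17/2  [AB · EC = -129 ∩ 2·signedArea(AEC) = 361]
2. A_y = -2  [AB · EC = -129 ∩ 2·signedArea(AEC) = 361]
   → A = (17/2, -2)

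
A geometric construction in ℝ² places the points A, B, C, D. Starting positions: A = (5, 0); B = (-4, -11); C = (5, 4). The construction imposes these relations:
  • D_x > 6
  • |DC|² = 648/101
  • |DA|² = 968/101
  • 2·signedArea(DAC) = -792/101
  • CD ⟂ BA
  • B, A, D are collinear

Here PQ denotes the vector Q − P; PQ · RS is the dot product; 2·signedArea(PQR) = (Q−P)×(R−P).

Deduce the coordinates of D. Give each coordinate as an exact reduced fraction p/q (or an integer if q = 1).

D = (703/101, 242/101)

1. D_x = 703/101  [B, A, D are collinear ∩ CD ⟂ BA]
2. D_y = 242/101  [B, A, D are collinear ∩ CD ⟂ BA]
   → D = (703/101, 242/101)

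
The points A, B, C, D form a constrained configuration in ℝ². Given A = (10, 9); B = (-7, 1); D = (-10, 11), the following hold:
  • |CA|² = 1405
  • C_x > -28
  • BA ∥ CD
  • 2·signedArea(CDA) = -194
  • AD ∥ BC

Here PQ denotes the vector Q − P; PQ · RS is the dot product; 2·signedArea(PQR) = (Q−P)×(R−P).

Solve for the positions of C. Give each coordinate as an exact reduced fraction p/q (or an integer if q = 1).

C = (-27, 3)

1. C_x = -27  [BA ∥ CD ∩ AD ∥ BC]
2. C_y = 3  [BA ∥ CD ∩ AD ∥ BC]
   → C = (-27, 3)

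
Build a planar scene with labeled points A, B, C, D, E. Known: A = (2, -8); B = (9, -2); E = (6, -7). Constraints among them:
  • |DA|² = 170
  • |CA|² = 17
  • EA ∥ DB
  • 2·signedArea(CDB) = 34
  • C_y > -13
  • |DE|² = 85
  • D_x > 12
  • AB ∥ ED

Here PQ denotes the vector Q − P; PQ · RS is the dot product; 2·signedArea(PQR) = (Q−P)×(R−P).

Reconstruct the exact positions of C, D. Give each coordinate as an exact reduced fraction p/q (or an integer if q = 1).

C = (3, -12)
D = (13, -1)

1. D_x = 13  [EA ∥ DB ∩ AB ∥ ED]
2. D_y = -1  [EA ∥ DB ∩ AB ∥ ED]
   → D = (13, -1)
3. C_x = 3  [line 1·x + -4·y + -51 = 0 ∩ |CA|² = 17]
4. C_y = -12  [line 1·x + -4·y + -51 = 0 ∩ |CA|² = 17]
   → C = (3, -12)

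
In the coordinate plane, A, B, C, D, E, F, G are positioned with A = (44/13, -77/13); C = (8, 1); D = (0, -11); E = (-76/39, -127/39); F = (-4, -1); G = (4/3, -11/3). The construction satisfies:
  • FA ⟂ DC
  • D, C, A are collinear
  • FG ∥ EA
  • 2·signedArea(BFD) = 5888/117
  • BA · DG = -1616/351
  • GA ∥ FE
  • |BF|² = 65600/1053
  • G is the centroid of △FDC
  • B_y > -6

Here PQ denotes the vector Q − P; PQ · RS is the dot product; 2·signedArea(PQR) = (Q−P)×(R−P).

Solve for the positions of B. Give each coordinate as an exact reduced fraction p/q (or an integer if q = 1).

1. B_x = 316/117  [2·signedArea(BFD) = 5888/117 ∩ BA · DG = -1616/351]
2. B_y = -605/117  [2·signedArea(BFD) = 5888/117 ∩ BA · DG = -1616/351]
   → B = (316/117, -605/117)

B = (316/117, -605/117)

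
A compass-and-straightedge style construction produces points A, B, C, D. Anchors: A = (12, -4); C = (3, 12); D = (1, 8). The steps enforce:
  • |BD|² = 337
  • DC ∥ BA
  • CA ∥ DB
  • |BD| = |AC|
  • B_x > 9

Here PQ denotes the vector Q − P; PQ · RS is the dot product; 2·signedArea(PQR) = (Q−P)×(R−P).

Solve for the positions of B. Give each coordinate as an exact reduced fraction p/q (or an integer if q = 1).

B = (10, -8)

1. B_x = 10  [DC ∥ BA ∩ CA ∥ DB]
2. B_y = -8  [DC ∥ BA ∩ CA ∥ DB]
   → B = (10, -8)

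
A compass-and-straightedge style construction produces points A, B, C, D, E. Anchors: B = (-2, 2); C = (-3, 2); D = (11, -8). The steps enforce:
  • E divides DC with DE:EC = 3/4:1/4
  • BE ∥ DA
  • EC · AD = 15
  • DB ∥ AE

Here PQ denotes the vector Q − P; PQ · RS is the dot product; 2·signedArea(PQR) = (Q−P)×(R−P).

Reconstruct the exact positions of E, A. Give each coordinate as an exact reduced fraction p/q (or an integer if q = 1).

1. E_x = 1/2  [E divides DC with DE:EC = 3/4:1/4]
2. E_y = -1/2  [E divides DC with DE:EC = 3/4:1/4]
   → E = (1/2, -1/2)
3. A_x = 27/2  [DB ∥ AE ∩ BE ∥ DA]
4. A_y = -21/2  [DB ∥ AE ∩ BE ∥ DA]
   → A = (27/2, -21/2)

A = (27/2, -21/2)
E = (1/2, -1/2)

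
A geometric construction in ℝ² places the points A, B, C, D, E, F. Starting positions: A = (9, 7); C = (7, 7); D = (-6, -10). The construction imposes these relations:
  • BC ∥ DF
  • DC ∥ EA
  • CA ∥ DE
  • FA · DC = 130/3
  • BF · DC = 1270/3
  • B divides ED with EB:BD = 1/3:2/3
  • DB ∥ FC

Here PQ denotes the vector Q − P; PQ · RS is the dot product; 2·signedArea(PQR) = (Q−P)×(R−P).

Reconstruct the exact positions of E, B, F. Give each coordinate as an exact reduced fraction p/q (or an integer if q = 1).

B = (-14/3, -10)
E = (-4, -10)
F = (17/3, 7)

1. E_x = -4  [DC ∥ EA ∩ CA ∥ DE]
2. E_y = -10  [DC ∥ EA ∩ CA ∥ DE]
   → E = (-4, -10)
3. B_x = -14/3  [B divides ED with EB:BD = 1/3:2/3]
4. B_y = -10  [B divides ED with EB:BD = 1/3:2/3]
   → B = (-14/3, -10)
5. F_x = 17/3  [DB ∥ FC ∩ BC ∥ DF]
6. F_y = 7  [DB ∥ FC ∩ BC ∥ DF]
   → F = (17/3, 7)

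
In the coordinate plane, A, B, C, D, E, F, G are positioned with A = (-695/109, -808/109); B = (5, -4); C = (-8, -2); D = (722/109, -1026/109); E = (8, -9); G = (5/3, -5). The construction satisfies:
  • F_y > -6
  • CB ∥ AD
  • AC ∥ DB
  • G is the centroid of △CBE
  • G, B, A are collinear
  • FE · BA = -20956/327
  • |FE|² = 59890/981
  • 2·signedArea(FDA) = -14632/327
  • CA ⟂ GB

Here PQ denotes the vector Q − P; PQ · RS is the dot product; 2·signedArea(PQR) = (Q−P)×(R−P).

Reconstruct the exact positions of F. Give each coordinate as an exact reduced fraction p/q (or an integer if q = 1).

1. F_x = 395/327  [2·signedArea(FDA) = -14632/327 ∩ FE · BA = -20956/327]
2. F_y = -560/109  [2·signedArea(FDA) = -14632/327 ∩ FE · BA = -20956/327]
   → F = (395/327, -560/109)

F = (395/327, -560/109)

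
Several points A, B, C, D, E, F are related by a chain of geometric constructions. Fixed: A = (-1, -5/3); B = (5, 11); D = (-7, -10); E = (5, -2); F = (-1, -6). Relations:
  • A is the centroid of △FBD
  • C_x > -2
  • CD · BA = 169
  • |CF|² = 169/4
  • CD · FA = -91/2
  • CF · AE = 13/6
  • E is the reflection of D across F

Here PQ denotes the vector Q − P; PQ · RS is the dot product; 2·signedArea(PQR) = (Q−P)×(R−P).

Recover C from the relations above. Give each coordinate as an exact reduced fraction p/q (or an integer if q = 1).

1. C_x = -1  [CF · AE = 13/6 ∩ CD · BA = 169]
2. C_y = 1/2  [CF · AE = 13/6 ∩ CD · BA = 169]
   → C = (-1, 1/2)

C = (-1, 1/2)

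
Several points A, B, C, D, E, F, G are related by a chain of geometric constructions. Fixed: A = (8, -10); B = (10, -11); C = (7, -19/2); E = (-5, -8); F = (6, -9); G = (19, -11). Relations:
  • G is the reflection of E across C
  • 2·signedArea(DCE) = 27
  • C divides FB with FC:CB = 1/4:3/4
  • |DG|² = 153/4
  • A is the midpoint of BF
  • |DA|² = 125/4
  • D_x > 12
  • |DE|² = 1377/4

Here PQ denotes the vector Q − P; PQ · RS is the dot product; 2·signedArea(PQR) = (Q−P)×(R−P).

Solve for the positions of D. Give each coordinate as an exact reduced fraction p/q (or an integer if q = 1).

D = (13, -25/2)

1. D_x = 13  [line -3/2·x + -12·y + -261/2 = 0 ∩ |DE|² = 1377/4]
2. D_y = -25/2  [line -3/2·x + -12·y + -261/2 = 0 ∩ |DE|² = 1377/4]
   → D = (13, -25/2)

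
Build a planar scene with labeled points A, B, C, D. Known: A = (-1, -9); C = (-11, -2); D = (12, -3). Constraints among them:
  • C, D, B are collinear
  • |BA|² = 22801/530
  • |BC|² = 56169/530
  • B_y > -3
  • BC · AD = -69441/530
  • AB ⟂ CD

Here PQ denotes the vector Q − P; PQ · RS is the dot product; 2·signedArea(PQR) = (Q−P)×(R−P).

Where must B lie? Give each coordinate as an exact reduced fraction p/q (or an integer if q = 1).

B = (-379/530, -1297/530)

1. B_x = -379/530  [C, D, B are collinear ∩ AB ⟂ CD]
2. B_y = -1297/530  [C, D, B are collinear ∩ AB ⟂ CD]
   → B = (-379/530, -1297/530)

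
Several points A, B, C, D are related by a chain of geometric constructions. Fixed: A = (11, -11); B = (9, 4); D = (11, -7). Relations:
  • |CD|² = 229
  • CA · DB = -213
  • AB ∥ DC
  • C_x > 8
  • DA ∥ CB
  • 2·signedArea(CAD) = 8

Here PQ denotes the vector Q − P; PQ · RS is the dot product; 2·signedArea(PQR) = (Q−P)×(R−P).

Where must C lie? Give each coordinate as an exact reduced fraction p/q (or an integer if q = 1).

C = (9, 8)

1. C_x = 9  [DA ∥ CB ∩ AB ∥ DC]
2. C_y = 8  [DA ∥ CB ∩ AB ∥ DC]
   → C = (9, 8)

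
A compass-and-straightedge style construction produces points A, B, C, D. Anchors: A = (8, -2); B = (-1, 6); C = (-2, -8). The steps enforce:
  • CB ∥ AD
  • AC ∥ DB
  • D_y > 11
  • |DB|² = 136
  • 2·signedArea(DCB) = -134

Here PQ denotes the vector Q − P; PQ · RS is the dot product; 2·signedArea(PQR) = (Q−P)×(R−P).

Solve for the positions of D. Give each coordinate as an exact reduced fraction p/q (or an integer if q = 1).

1. D_x = 9  [AC ∥ DB ∩ CB ∥ AD]
2. D_y = 12  [AC ∥ DB ∩ CB ∥ AD]
   → D = (9, 12)

D = (9, 12)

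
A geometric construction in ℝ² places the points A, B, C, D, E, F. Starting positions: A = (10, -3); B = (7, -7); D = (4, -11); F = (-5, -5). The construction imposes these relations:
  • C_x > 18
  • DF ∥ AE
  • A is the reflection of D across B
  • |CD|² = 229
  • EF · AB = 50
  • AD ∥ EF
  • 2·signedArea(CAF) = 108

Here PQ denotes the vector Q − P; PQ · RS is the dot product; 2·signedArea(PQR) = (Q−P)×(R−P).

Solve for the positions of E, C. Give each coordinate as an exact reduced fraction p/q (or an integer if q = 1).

1. E_x = 1  [AD ∥ EF ∩ DF ∥ AE]
2. E_y = 3  [AD ∥ EF ∩ DF ∥ AE]
   → E = (1, 3)
3. C_x = 19  [line 2·x + -15·y + -173 = 0 ∩ |CD|² = 229]
4. C_y = -9  [line 2·x + -15·y + -173 = 0 ∩ |CD|² = 229]
   → C = (19, -9)

C = (19, -9)
E = (1, 3)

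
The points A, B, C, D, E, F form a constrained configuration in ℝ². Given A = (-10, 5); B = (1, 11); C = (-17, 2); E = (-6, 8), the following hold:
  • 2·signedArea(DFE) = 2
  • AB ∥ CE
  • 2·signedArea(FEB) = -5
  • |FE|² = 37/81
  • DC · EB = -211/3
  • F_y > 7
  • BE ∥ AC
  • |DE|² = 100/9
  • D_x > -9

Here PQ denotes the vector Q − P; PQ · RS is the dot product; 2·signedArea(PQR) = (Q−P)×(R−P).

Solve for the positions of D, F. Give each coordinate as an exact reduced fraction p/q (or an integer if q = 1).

D = (-26/3, 6)
F = (-53/9, 22/3)

1. D_x = -26/3  [line -7·x + -3·y + -128/3 = 0 ∩ |DE|² = 100/9]
2. D_y = 6  [line -7·x + -3·y + -128/3 = 0 ∩ |DE|² = 100/9]
   → D = (-26/3, 6)
3. F_x = -53/9  [2·signedArea(DFE) = 2 ∩ 2·signedArea(FEB) = -5]
4. F_y = 22/3  [2·signedArea(DFE) = 2 ∩ 2·signedArea(FEB) = -5]
   → F = (-53/9, 22/3)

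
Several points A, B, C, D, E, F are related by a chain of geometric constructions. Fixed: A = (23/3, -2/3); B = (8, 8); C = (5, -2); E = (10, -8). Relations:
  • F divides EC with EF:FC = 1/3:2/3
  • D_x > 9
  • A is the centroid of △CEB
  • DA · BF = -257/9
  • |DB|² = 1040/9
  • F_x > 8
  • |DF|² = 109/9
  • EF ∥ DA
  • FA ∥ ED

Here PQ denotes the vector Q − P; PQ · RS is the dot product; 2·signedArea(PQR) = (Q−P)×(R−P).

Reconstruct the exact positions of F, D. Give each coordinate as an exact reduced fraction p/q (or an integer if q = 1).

D = (28/3, -8/3)
F = (25/3, -6)

1. F_x = 25/3  [F divides EC with EF:FC = 1/3:2/3]
2. F_y = -6  [F divides EC with EF:FC = 1/3:2/3]
   → F = (25/3, -6)
3. D_x = 28/3  [EF ∥ DA ∩ FA ∥ ED]
4. D_y = -8/3  [EF ∥ DA ∩ FA ∥ ED]
   → D = (28/3, -8/3)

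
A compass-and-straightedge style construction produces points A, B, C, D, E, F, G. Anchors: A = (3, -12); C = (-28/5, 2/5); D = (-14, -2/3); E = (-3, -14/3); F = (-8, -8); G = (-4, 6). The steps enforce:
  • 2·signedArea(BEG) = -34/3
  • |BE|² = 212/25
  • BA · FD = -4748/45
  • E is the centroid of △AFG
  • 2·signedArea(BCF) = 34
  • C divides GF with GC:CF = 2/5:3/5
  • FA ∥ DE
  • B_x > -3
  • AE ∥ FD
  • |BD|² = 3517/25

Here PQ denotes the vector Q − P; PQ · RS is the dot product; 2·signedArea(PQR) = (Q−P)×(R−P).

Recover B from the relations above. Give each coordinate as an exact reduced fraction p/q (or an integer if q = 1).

1. B_x = -11/5  [2·signedArea(BEG) = -34/3 ∩ BA · FD = -4748/45]
2. B_y = -28/15  [2·signedArea(BEG) = -34/3 ∩ BA · FD = -4748/45]
   → B = (-11/5, -28/15)

B = (-11/5, -28/15)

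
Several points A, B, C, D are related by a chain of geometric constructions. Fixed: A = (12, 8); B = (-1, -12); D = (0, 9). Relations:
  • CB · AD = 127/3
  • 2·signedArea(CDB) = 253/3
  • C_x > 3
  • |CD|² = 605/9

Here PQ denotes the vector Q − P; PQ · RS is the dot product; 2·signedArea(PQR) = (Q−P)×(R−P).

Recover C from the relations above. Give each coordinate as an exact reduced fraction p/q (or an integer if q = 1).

C = (11/3, 5/3)

1. C_x = 11/3  [2·signedArea(CDB) = 253/3 ∩ CB · AD = 127/3]
2. C_y = 5/3  [2·signedArea(CDB) = 253/3 ∩ CB · AD = 127/3]
   → C = (11/3, 5/3)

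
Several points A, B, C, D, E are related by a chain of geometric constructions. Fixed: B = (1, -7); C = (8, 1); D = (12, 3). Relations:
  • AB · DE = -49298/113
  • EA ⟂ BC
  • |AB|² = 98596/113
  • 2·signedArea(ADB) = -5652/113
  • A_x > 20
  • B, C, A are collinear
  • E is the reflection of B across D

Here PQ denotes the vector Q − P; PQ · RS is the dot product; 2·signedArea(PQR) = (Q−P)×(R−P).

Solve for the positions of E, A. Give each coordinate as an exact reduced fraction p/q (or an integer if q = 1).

A = (2311/113, 1721/113)
E = (23, 13)

1. E_x = 23  [E is the reflection of B across D]
2. E_y = 13  [E is the reflection of B across D]
   → E = (23, 13)
3. A_x = 2311/113  [B, C, A are collinear ∩ EA ⟂ BC]
4. A_y = 1721/113  [B, C, A are collinear ∩ EA ⟂ BC]
   → A = (2311/113, 1721/113)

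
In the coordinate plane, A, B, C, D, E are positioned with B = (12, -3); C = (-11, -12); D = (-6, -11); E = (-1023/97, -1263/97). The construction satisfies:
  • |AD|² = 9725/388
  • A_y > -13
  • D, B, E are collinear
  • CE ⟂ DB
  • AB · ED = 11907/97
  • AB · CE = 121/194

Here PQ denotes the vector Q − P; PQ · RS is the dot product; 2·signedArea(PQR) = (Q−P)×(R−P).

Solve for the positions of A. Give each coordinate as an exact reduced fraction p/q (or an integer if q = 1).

A = (-1045/97, -2427/194)

1. A_x = -1045/97  [AB · ED = 11907/97 ∩ AB · CE = 121/194]
2. A_y = -2427/194  [AB · ED = 11907/97 ∩ AB · CE = 121/194]
   → A = (-1045/97, -2427/194)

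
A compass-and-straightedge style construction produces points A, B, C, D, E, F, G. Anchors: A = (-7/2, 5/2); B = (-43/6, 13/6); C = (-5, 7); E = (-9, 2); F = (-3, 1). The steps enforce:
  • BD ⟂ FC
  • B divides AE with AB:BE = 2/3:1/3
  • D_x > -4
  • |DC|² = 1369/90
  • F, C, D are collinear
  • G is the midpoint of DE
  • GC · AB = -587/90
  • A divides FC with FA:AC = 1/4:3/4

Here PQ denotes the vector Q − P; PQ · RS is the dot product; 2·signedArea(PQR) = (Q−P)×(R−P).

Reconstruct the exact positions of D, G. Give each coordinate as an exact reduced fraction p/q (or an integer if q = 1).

D = (-113/30, 33/10)
G = (-383/60, 53/20)

1. D_x = -113/30  [F, C, D are collinear ∩ BD ⟂ FC]
2. D_y = 33/10  [F, C, D are collinear ∩ BD ⟂ FC]
   → D = (-113/30, 33/10)
3. G_x = -383/60  [G is the midpoint of DE]
4. G_y = 53/20  [G is the midpoint of DE]
   → G = (-383/60, 53/20)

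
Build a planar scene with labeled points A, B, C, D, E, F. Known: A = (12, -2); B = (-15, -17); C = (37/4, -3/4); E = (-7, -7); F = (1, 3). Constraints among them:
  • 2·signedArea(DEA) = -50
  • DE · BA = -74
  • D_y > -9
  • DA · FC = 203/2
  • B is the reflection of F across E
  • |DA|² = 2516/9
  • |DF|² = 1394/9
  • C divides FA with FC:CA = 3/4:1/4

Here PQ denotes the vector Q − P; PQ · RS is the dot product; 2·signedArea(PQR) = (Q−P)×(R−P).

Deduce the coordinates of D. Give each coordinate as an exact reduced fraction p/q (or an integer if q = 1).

D = (-10/3, -26/3)

1. D_x = -10/3  [DE · BA = -74 ∩ DA · FC = 203/2]
2. D_y = -26/3  [DE · BA = -74 ∩ DA · FC = 203/2]
   → D = (-10/3, -26/3)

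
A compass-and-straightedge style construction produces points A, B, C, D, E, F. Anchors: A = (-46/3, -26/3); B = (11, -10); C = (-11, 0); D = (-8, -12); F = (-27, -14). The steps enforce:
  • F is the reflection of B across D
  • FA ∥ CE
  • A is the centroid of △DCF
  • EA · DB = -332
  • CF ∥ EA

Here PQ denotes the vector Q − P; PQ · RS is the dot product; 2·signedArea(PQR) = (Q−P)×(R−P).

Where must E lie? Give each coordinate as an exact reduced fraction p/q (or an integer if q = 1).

E = (2/3, 16/3)

1. E_x = 2/3  [CF ∥ EA ∩ FA ∥ CE]
2. E_y = 16/3  [CF ∥ EA ∩ FA ∥ CE]
   → E = (2/3, 16/3)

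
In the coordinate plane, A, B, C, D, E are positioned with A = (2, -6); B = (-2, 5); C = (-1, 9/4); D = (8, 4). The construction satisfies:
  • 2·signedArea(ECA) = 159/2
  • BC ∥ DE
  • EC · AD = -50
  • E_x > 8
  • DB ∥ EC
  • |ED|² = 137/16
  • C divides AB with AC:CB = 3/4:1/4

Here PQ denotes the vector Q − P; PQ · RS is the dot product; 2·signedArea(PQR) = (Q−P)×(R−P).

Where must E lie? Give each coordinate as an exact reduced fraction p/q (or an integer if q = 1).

E = (9, 5/4)

1. E_x = 9  [DB ∥ EC ∩ BC ∥ DE]
2. E_y = 5/4  [DB ∥ EC ∩ BC ∥ DE]
   → E = (9, 5/4)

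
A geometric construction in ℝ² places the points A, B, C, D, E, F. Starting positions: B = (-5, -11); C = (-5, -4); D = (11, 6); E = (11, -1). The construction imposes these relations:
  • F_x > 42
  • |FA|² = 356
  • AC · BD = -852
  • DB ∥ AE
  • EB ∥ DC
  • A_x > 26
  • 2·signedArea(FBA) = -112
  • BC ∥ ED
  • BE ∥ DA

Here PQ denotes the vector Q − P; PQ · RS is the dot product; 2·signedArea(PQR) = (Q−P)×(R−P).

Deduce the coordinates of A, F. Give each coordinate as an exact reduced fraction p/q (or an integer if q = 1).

1. A_x = 27  [DB ∥ AE ∩ BE ∥ DA]
2. A_y = 16  [DB ∥ AE ∩ BE ∥ DA]
   → A = (27, 16)
3. F_x = 43  [line -27·x + 32·y + 329 = 0 ∩ |FA|² = 356]
4. F_y = 26  [line -27·x + 32·y + 329 = 0 ∩ |FA|² = 356]
   → F = (43, 26)

A = (27, 16)
F = (43, 26)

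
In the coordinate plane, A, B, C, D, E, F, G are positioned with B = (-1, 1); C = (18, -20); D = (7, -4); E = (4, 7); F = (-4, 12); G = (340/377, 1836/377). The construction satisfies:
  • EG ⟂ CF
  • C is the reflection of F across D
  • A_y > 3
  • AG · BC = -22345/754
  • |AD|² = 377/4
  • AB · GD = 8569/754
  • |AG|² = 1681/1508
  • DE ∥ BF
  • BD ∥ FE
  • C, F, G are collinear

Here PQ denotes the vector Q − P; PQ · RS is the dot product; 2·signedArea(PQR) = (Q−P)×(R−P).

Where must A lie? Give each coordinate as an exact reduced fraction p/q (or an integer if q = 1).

A = (3/2, 4)

1. A_x = 3/2  [AG · BC = -22345/754 ∩ AB · GD = 8569/754]
2. A_y = 4  [AG · BC = -22345/754 ∩ AB · GD = 8569/754]
   → A = (3/2, 4)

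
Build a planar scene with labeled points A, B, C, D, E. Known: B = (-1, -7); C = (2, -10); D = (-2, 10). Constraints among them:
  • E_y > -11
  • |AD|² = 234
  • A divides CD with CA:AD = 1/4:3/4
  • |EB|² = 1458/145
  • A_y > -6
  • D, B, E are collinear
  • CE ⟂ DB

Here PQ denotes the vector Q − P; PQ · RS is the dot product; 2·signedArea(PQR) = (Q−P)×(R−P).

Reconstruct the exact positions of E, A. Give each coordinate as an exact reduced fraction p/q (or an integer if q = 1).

A = (1, -5)
E = (-118/145, -1474/145)

1. E_x = -118/145  [D, B, E are collinear ∩ CE ⟂ DB]
2. E_y = -1474/145  [D, B, E are collinear ∩ CE ⟂ DB]
   → E = (-118/145, -1474/145)
3. A_x = 1  [A divides CD with CA:AD = 1/4:3/4]
4. A_y = -5  [A divides CD with CA:AD = 1/4:3/4]
   → A = (1, -5)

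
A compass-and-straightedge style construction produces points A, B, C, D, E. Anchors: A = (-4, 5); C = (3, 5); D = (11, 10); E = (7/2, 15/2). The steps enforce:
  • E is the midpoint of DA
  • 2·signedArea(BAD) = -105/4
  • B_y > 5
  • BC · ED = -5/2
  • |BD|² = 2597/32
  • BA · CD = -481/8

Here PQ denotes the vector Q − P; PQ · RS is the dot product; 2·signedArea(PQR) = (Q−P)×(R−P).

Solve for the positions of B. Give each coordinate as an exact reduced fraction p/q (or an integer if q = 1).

1. B_x = 25/8  [BC · ED = -5/2 ∩ 2·signedArea(BAD) = -105/4]
2. B_y = 45/8  [BC · ED = -5/2 ∩ 2·signedArea(BAD) = -105/4]
   → B = (25/8, 45/8)

B = (25/8, 45/8)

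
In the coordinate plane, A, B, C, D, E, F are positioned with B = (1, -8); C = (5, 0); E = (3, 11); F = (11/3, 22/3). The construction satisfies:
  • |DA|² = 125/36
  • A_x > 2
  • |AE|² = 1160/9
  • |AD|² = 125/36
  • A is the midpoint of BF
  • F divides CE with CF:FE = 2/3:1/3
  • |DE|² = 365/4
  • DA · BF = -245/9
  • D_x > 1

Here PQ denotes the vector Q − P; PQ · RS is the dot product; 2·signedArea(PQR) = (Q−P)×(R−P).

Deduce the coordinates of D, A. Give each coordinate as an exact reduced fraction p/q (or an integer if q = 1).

A = (7/3, -1/3)
D = (2, 3/2)

1. A_x = 7/3  [A is the midpoint of BF]
2. A_y = -1/3  [A is the midpoint of BF]
   → A = (7/3, -1/3)
3. D_x = 2  [line -8/3·x + -46/3·y + 85/3 = 0 ∩ |DE|² = 365/4]
4. D_y = 3/2  [line -8/3·x + -46/3·y + 85/3 = 0 ∩ |DE|² = 365/4]
   → D = (2, 3/2)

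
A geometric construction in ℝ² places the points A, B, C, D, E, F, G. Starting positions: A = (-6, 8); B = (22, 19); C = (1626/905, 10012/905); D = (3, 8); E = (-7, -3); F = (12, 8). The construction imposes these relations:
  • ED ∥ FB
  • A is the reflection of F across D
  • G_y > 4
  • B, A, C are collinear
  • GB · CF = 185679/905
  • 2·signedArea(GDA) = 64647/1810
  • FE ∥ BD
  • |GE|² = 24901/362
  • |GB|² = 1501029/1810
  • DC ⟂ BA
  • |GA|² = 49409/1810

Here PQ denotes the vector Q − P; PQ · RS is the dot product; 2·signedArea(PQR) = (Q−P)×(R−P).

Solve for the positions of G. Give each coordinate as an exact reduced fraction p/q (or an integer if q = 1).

1. G_x = -4709/1810  [2·signedArea(GDA) = 64647/1810 ∩ GB · CF = 185679/905]
2. G_y = 7297/1810  [2·signedArea(GDA) = 64647/1810 ∩ GB · CF = 185679/905]
   → G = (-4709/1810, 7297/1810)

G = (-4709/1810, 7297/1810)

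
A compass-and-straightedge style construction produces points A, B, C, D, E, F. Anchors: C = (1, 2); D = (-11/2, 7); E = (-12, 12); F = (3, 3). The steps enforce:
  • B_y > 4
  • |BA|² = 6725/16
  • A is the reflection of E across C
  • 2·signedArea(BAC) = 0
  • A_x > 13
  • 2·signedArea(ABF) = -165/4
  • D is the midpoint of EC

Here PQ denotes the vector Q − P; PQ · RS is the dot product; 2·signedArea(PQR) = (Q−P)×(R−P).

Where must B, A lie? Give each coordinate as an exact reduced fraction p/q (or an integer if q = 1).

1. A_x = 14  [A is the reflection of E across C]
2. A_y = -8  [A is the reflection of E across C]
   → A = (14, -8)
3. B_x = -9/4  [2·signedArea(BAC) = 0 ∩ 2·signedArea(ABF) = -165/4]
4. B_y = 9/2  [2·signedArea(BAC) = 0 ∩ 2·signedArea(ABF) = -165/4]
   → B = (-9/4, 9/2)

A = (14, -8)
B = (-9/4, 9/2)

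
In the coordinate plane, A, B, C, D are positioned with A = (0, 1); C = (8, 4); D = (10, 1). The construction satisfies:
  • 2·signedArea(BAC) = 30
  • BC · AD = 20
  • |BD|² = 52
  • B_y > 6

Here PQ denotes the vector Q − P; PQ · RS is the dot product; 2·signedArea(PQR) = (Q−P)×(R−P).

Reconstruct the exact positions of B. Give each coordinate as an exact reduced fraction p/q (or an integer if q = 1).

B = (6, 7)

1. B_x = 6  [2·signedArea(BAC) = 30 ∩ BC · AD = 20]
2. B_y = 7  [2·signedArea(BAC) = 30 ∩ BC · AD = 20]
   → B = (6, 7)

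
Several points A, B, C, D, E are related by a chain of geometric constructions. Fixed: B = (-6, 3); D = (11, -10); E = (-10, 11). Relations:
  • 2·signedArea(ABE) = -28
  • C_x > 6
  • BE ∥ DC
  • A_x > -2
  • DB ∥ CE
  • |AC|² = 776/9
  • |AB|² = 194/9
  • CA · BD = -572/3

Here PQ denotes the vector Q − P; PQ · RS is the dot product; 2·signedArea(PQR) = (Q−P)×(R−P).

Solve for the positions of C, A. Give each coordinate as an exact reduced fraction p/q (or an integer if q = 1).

A = (-5/3, 4/3)
C = (7, -2)

1. C_x = 7  [DB ∥ CE ∩ BE ∥ DC]
2. C_y = -2  [DB ∥ CE ∩ BE ∥ DC]
   → C = (7, -2)
3. A_x = -5/3  [2·signedArea(ABE) = -28 ∩ CA · BD = -572/3]
4. A_y = 4/3  [2·signedArea(ABE) = -28 ∩ CA · BD = -572/3]
   → A = (-5/3, 4/3)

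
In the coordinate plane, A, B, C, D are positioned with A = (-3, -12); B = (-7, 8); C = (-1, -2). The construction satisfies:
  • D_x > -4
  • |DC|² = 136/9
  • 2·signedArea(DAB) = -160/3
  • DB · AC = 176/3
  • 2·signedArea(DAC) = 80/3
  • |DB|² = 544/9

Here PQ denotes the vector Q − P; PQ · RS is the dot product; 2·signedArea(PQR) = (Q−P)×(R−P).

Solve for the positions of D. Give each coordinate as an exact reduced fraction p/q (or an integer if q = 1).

1. D_x = -3  [2·signedArea(DAC) = 80/3 ∩ 2·signedArea(DAB) = -160/3]
2. D_y = 4/3  [2·signedArea(DAC) = 80/3 ∩ 2·signedArea(DAB) = -160/3]
   → D = (-3, 4/3)

D = (-3, 4/3)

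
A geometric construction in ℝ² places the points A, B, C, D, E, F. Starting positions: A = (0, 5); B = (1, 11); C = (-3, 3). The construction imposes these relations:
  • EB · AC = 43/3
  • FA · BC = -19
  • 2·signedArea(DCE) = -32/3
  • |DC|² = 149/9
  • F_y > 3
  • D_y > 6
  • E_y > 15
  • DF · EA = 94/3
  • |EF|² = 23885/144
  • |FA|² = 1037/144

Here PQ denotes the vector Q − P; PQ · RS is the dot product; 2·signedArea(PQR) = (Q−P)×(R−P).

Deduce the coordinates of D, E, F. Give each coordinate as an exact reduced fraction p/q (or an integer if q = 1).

D = (-2/3, 19/3)
E = (8/3, 47/3)
F = (-29/12, 23/6)

1. F_x = -29/12  [line 4·x + 8·y + -21 = 0 ∩ |FA|² = 1037/144]
2. F_y = 23/6  [line 4·x + 8·y + -21 = 0 ∩ |FA|² = 1037/144]
   → F = (-29/12, 23/6)
3. E_x = 8/3  [line 3·x + 2·y + -118/3 = 0 ∩ |EF|² = 23885/144]
4. E_y = 47/3  [line 3·x + 2·y + -118/3 = 0 ∩ |EF|² = 23885/144]
   → E = (8/3, 47/3)
5. D_x = -2/3  [2·signedArea(DCE) = -32/3 ∩ DF · EA = 94/3]
6. D_y = 19/3  [2·signedArea(DCE) = -32/3 ∩ DF · EA = 94/3]
   → D = (-2/3, 19/3)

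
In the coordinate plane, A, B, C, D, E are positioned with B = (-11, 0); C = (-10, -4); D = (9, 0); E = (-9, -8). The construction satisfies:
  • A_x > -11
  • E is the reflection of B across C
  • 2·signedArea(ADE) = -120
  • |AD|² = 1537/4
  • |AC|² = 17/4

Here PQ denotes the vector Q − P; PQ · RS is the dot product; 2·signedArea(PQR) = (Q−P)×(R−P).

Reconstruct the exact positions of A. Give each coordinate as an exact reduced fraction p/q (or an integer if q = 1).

1. A_x = -21/2  [line 8·x + -18·y + 48 = 0 ∩ |AC|² = 17/4]
2. A_y = -2  [line 8·x + -18·y + 48 = 0 ∩ |AC|² = 17/4]
   → A = (-21/2, -2)

A = (-21/2, -2)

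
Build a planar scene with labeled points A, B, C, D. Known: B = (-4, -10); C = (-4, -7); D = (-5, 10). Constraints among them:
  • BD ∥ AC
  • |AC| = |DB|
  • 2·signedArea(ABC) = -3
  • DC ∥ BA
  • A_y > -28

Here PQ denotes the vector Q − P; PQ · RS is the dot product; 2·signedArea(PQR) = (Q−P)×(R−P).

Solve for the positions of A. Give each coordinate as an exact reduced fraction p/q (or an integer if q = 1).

A = (-3, -27)

1. A_x = -3  [BD ∥ AC ∩ DC ∥ BA]
2. A_y = -27  [BD ∥ AC ∩ DC ∥ BA]
   → A = (-3, -27)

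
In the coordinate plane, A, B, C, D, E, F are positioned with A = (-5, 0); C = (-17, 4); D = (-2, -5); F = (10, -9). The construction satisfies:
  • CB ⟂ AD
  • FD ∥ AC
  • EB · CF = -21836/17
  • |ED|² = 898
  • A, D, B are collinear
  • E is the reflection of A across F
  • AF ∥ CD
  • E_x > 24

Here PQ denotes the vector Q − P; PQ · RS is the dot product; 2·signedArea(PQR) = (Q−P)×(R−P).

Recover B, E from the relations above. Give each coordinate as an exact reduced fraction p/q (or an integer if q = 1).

1. B_x = -169/17  [A, D, B are collinear ∩ CB ⟂ AD]
2. B_y = 140/17  [A, D, B are collinear ∩ CB ⟂ AD]
   → B = (-169/17, 140/17)
3. E_x = 25  [E is the reflection of A across F]
4. E_y = -18  [E is the reflection of A across F]
   → E = (25, -18)

B = (-169/17, 140/17)
E = (25, -18)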